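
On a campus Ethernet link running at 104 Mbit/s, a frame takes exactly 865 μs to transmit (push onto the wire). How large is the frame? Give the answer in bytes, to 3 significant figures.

11200 bytes

L = R × t_tx = 104000000 b/s × 0.000865 s = 89960 bits.
In bytes: 89960 / 8 = 11200 bytes.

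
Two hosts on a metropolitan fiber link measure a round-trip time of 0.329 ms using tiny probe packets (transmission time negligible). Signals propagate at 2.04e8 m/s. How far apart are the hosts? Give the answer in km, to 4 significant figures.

33.56 km

One-way propagation = RTT/2 = 0.1645 ms.
d = s × t = 204000000 × 0.0001645 = 33.56 km.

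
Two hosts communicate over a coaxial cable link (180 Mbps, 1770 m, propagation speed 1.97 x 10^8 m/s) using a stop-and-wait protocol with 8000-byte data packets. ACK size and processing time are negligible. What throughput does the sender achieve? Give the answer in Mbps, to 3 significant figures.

t_tx = L/R = 64000/180000000 = 0.000355556 s.
t_prop = 1770/197000000 = 8.98477e-06 s; RTT = 1.79695e-05 s.
Cycle = t_tx + RTT = 0.000373525 s.
Throughput = L / cycle = 64000 / 0.000373525 = 171 Mbps.

171 Mbps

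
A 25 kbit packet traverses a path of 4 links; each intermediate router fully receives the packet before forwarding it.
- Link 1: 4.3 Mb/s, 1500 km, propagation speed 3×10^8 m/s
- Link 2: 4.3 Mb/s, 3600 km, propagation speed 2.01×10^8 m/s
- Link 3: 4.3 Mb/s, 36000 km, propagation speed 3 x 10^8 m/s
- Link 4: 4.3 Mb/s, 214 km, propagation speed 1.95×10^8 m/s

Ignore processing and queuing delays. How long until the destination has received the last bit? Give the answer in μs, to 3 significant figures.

L = 25000 bits.
Transmission delay per hop = L/R = 25000/4300000 = 5813.95 μs; 4 hops → 23255.8 μs.
Propagation delays (d/s per hop): 5000, 17910.4, 120000, 1097.44 μs; sum = 144008 μs.
End-to-end = 167000 μs.

167000 μs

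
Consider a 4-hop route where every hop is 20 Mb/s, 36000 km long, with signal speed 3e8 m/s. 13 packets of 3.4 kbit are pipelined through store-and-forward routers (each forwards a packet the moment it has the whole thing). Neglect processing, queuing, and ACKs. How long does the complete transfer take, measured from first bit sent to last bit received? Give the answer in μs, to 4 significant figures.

482700 μs

Per-hop transmission t_tx = L/R = 3400/20000000 = 170 μs.
Per-hop propagation t_prop = 36000000/300000000 = 120000 μs.
Pipeline fill: first packet needs 4·t_tx to clear all hops; remaining 12 packets each add one t_tx.
Total = (4+13-1)·t_tx + 4·t_prop = 16·170 + 4·120000 = 482700 μs.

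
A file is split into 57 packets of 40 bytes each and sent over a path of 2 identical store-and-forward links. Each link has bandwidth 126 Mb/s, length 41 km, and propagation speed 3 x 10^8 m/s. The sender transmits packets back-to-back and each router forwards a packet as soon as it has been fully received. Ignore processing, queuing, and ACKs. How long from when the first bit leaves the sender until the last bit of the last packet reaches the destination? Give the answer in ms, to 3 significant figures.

Per-hop transmission t_tx = L/R = 320/126000000 = 0.00253968 ms.
Per-hop propagation t_prop = 41000/300000000 = 0.136667 ms.
Pipeline fill: first packet needs 2·t_tx to clear all hops; remaining 56 packets each add one t_tx.
Total = (2+57-1)·t_tx + 2·t_prop = 58·0.00253968 + 2·0.136667 = 0.421 ms.

0.421 ms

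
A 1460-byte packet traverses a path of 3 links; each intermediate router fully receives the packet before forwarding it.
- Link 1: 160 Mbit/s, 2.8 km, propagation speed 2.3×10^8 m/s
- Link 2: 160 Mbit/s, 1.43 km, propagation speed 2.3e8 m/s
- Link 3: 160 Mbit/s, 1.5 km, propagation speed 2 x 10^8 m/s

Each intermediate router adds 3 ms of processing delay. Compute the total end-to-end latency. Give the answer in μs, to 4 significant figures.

6245 μs

L = 1460 × 8 = 11680 bits.
Transmission delay per hop = L/R = 11680/160000000 = 73 μs; 3 hops → 219 μs.
Propagation delays (d/s per hop): 12.1739, 6.21739, 7.5 μs; sum = 25.8913 μs.
Processing at 2 router(s): 2 × 3 ms = 6000 μs.
End-to-end = 6245 μs.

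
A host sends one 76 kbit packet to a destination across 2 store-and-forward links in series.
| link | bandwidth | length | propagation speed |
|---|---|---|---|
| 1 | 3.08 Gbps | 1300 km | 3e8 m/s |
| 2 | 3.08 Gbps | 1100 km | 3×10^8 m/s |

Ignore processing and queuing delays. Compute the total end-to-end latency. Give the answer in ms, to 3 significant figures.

8.05 ms

L = 76000 bits.
Transmission delay per hop = L/R = 76000/3080000000 = 0.0246753 ms; 2 hops → 0.0493506 ms.
Propagation delays (d/s per hop): 4.33333, 3.66667 ms; sum = 8 ms.
End-to-end = 8.05 ms.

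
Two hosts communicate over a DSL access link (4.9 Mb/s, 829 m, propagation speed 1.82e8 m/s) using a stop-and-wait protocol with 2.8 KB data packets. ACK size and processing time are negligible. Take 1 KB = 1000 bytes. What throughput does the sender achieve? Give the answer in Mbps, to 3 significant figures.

t_tx = L/R = 22400/4900000 = 0.00457143 s.
t_prop = 829/182000000 = 4.55495e-06 s; RTT = 9.10989e-06 s.
Cycle = t_tx + RTT = 0.00458054 s.
Throughput = L / cycle = 22400 / 0.00458054 = 4.89 Mbps.

4.89 Mbps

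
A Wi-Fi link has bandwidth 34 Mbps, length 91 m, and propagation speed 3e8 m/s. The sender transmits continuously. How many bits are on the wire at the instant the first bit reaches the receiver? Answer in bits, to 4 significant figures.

Propagation delay = 91 / 300000000 = 3.03333e-07 s.
BDP = R × t_prop = 34000000 × 3.03333e-07 = 10.3133 bits.

10.31 bits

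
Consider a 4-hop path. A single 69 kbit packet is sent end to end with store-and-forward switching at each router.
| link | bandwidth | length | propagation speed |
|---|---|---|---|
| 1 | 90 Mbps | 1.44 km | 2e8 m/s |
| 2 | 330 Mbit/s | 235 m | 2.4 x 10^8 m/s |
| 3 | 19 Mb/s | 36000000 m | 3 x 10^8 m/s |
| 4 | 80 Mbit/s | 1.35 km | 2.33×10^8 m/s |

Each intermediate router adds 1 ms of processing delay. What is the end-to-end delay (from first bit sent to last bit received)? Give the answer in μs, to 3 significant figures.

L = 69000 bits.
Transmission delays (L/R per hop): 766.667, 209.091, 3631.58, 862.5 μs; sum = 5469.84 μs.
Propagation delays (d/s per hop): 7.2, 0.979167, 120000, 5.79399 μs; sum = 120014 μs.
Processing at 3 router(s): 3 × 1 ms = 3000 μs.
End-to-end = 128000 μs.

128000 μs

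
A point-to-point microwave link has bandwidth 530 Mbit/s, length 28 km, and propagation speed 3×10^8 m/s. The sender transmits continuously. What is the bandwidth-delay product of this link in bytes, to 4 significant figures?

6183 bytes

Propagation delay = 28000 / 300000000 = 9.33333e-05 s.
BDP = R × t_prop = 530000000 × 9.33333e-05 = 49466.7 bits.
In bytes: 49466.7/8 = 6183 bytes.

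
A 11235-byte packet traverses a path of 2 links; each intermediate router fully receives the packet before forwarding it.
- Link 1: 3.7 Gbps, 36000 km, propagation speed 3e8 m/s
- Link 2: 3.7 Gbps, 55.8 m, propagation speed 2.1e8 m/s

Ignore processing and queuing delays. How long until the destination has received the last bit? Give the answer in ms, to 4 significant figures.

L = 11235 × 8 = 89880 bits.
Transmission delay per hop = L/R = 89880/3700000000 = 0.0242919 ms; 2 hops → 0.0485838 ms.
Propagation delays (d/s per hop): 120, 0.000265714 ms; sum = 120 ms.
End-to-end = 120.0 ms.

120.0 ms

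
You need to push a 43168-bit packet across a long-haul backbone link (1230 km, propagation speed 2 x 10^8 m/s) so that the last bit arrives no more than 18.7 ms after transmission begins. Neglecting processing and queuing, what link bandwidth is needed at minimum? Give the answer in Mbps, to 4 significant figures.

3.440 Mbps

Propagation delay = 1230000 / 200000000 = 6.15 ms.
Transmission budget = 18.7 − 6.15 = 12.55 ms.
R ≥ L / t_tx = 43168 bits / 0.01255 s = 3.440 Mbps.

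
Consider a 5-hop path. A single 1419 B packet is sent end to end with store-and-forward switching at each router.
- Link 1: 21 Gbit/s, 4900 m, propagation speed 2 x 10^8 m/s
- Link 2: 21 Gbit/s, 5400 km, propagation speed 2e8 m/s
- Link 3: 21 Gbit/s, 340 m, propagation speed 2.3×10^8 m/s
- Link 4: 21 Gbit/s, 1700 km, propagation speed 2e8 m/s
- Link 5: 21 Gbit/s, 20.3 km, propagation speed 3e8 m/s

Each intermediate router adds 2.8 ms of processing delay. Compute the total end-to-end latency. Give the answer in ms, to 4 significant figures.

L = 1419 × 8 = 11352 bits.
Transmission delay per hop = L/R = 11352/21000000000 = 0.000540571 ms; 5 hops → 0.00270286 ms.
Propagation delays (d/s per hop): 0.0245, 27, 0.00147826, 8.5, 0.0676667 ms; sum = 35.5936 ms.
Processing at 4 router(s): 4 × 2.8 ms = 11.2 ms.
End-to-end = 46.80 ms.

46.80 ms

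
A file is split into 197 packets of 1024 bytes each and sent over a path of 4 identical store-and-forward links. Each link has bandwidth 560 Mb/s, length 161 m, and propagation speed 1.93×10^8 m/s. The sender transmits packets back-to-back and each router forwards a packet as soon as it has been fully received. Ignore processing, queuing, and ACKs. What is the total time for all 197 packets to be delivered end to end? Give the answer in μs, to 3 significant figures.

Per-hop transmission t_tx = L/R = 8192/560000000 = 14.6286 μs.
Per-hop propagation t_prop = 161/193000000 = 0.834197 μs.
Pipeline fill: first packet needs 4·t_tx to clear all hops; remaining 196 packets each add one t_tx.
Total = (4+197-1)·t_tx + 4·t_prop = 200·14.6286 + 4·0.834197 = 2930 μs.

2930 μs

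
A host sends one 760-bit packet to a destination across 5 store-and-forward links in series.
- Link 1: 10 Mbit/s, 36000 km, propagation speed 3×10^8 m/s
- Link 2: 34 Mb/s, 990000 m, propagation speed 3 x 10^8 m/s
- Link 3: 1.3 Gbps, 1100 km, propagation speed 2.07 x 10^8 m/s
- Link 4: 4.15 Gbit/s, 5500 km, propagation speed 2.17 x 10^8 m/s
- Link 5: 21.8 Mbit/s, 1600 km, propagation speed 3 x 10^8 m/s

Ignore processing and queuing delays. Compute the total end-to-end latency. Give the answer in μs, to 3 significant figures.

Transmission delays (L/R per hop): 76, 22.3529, 0.584615, 0.183133, 34.8624 μs; sum = 133.983 μs.
Propagation delays (d/s per hop): 120000, 3300, 5314.01, 25345.6, 5333.33 μs; sum = 159293 μs.
End-to-end = 159000 μs.

159000 μs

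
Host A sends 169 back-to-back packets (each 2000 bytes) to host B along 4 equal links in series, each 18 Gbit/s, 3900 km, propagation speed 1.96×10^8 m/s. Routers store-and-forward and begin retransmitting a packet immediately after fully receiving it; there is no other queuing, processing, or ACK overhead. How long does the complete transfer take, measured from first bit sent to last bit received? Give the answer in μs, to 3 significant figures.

79700 μs

Per-hop transmission t_tx = L/R = 16000/18000000000 = 0.888889 μs.
Per-hop propagation t_prop = 3900000/196000000 = 19898 μs.
Pipeline fill: first packet needs 4·t_tx to clear all hops; remaining 168 packets each add one t_tx.
Total = (4+169-1)·t_tx + 4·t_prop = 172·0.888889 + 4·19898 = 79700 μs.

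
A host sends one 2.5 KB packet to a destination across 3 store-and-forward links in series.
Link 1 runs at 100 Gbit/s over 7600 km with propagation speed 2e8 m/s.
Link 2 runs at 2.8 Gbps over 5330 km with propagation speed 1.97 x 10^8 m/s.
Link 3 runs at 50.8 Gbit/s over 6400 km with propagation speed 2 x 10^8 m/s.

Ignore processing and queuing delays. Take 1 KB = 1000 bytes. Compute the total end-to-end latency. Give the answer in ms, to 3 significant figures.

97.1 ms

L = 20000 bits.
Transmission delays (L/R per hop): 0.0002, 0.00714286, 0.000393701 ms; sum = 0.00773656 ms.
Propagation delays (d/s per hop): 38, 27.0558, 32 ms; sum = 97.0558 ms.
End-to-end = 97.1 ms.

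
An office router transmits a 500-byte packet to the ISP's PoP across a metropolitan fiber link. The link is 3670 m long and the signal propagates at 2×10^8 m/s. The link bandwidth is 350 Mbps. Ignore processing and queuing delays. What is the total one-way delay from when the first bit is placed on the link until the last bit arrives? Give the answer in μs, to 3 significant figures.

L = 500 × 8 = 4000 bits.
Transmission delay = L/R = 4000 / 350000000 = 11.4286 μs.
Propagation delay = d/s = 3670 m / 200000000 m/s = 18.35 μs.
Total = 29.8 μs.

29.8 μs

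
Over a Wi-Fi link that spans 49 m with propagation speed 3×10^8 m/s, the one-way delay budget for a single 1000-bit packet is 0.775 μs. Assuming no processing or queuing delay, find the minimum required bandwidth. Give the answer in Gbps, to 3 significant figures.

1.63 Gbps

Propagation delay = 49 / 300000000 = 0.163333 μs.
Transmission budget = 0.775 − 0.163333 = 0.611667 μs.
R ≥ L / t_tx = 1000 bits / 6.11667e-07 s = 1.63 Gbps.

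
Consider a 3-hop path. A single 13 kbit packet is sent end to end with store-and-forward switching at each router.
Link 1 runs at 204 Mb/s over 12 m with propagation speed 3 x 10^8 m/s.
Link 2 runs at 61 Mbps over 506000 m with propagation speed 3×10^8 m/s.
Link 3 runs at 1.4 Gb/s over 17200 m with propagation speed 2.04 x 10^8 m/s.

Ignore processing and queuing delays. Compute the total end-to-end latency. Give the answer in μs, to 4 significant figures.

2057 μs

L = 13000 bits.
Transmission delays (L/R per hop): 63.7255, 213.115, 9.28571 μs; sum = 286.126 μs.
Propagation delays (d/s per hop): 0.04, 1686.67, 84.3137 μs; sum = 1771.02 μs.
End-to-end = 2057 μs.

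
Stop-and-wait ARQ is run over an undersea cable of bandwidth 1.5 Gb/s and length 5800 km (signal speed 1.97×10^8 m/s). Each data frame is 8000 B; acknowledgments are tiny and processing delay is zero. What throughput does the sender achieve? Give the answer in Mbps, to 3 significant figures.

t_tx = L/R = 64000/1500000000 = 4.26667e-05 s.
t_prop = 5800000/197000000 = 0.0294416 s; RTT = 0.0588832 s.
Cycle = t_tx + RTT = 0.0589259 s.
Throughput = L / cycle = 64000 / 0.0589259 = 1.09 Mbps.

1.09 Mbps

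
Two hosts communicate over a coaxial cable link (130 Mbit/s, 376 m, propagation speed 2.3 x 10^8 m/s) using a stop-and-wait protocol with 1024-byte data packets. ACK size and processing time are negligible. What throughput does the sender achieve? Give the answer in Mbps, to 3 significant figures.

124 Mbps

t_tx = L/R = 8192/130000000 = 6.30154e-05 s.
t_prop = 376/2.3e+08 = 1.63478e-06 s; RTT = 3.26957e-06 s.
Cycle = t_tx + RTT = 6.62849e-05 s.
Throughput = L / cycle = 8192 / 6.62849e-05 = 124 Mbps.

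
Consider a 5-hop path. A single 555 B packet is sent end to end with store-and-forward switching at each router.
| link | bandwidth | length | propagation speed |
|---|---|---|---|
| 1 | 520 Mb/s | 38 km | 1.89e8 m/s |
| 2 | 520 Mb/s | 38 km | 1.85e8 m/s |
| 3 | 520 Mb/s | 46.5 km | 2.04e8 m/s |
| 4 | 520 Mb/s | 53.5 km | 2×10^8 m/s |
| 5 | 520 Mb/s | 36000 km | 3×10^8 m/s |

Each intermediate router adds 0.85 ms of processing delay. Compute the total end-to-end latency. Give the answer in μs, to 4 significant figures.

L = 555 × 8 = 4440 bits.
Transmission delay per hop = L/R = 4440/520000000 = 8.53846 μs; 5 hops → 42.6923 μs.
Propagation delays (d/s per hop): 201.058, 205.405, 227.941, 267.5, 120000 μs; sum = 120902 μs.
Processing at 4 router(s): 4 × 0.85 ms = 3400 μs.
End-to-end = 124300 μs.

124300 μs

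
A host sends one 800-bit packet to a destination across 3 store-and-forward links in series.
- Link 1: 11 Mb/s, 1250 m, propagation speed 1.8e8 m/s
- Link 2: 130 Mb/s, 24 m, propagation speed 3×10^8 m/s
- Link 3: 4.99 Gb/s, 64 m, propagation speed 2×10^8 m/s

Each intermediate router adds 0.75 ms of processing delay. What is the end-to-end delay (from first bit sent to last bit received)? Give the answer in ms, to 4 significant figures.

1.586 ms

Transmission delays (L/R per hop): 0.0727273, 0.00615385, 0.000160321 ms; sum = 0.0790414 ms.
Propagation delays (d/s per hop): 0.00694444, 8e-05, 0.00032 ms; sum = 0.00734444 ms.
Processing at 2 router(s): 2 × 0.75 ms = 1.5 ms.
End-to-end = 1.586 ms.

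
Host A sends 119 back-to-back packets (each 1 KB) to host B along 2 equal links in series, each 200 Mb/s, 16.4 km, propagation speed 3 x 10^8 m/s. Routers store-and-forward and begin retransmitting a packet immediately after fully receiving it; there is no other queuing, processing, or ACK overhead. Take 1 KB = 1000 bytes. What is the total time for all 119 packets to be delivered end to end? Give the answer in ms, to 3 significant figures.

4.91 ms

Per-hop transmission t_tx = L/R = 8000/200000000 = 0.04 ms.
Per-hop propagation t_prop = 16400/300000000 = 0.0546667 ms.
Pipeline fill: first packet needs 2·t_tx to clear all hops; remaining 118 packets each add one t_tx.
Total = (2+119-1)·t_tx + 2·t_prop = 120·0.04 + 2·0.0546667 = 4.91 ms.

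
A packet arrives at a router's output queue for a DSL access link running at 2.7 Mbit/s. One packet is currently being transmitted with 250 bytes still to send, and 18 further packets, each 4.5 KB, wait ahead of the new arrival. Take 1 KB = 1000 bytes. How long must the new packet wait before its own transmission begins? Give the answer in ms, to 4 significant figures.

Each queued packet: L/R = 36000/2700000 = 13.3333 ms.
18 queued → 240 ms.
Plus remaining 2000 bits of current packet: 0.740741 ms.
Queuing delay = 240.7 ms.

240.7 ms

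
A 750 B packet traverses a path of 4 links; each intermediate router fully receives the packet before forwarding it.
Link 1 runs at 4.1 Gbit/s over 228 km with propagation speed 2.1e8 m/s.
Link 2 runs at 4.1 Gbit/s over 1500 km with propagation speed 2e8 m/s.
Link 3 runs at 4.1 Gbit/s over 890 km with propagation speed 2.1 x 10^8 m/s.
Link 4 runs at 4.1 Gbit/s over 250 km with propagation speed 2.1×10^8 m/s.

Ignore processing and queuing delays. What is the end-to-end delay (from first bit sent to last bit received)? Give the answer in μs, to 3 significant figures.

14000 μs

L = 750 × 8 = 6000 bits.
Transmission delay per hop = L/R = 6000/4.1e+09 = 1.46341 μs; 4 hops → 5.85366 μs.
Propagation delays (d/s per hop): 1085.71, 7500, 4238.1, 1190.48 μs; sum = 14014.3 μs.
End-to-end = 14000 μs.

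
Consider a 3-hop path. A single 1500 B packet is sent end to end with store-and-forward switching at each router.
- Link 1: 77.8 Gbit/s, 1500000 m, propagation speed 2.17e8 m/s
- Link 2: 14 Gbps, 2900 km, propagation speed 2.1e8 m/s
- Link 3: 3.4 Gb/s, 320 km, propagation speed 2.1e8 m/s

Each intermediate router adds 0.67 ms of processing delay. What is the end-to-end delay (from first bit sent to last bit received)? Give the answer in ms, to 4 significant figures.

L = 1500 × 8 = 12000 bits.
Transmission delays (L/R per hop): 0.000154242, 0.000857143, 0.00352941 ms; sum = 0.0045408 ms.
Propagation delays (d/s per hop): 6.91244, 13.8095, 1.52381 ms; sum = 22.2458 ms.
Processing at 2 router(s): 2 × 0.67 ms = 1.34 ms.
End-to-end = 23.59 ms.

23.59 ms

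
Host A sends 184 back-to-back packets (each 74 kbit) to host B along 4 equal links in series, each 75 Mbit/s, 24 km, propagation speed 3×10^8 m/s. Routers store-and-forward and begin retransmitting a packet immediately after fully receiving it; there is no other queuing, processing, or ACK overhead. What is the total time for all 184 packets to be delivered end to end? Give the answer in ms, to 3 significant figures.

Per-hop transmission t_tx = L/R = 74000/75000000 = 0.986667 ms.
Per-hop propagation t_prop = 24000/300000000 = 0.08 ms.
Pipeline fill: first packet needs 4·t_tx to clear all hops; remaining 183 packets each add one t_tx.
Total = (4+184-1)·t_tx + 4·t_prop = 187·0.986667 + 4·0.08 = 185 ms.

185 ms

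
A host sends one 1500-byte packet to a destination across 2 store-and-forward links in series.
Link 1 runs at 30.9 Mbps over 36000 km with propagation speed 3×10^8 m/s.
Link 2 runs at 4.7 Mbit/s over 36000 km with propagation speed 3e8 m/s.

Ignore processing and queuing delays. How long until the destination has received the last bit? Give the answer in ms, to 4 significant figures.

242.9 ms

L = 1500 × 8 = 12000 bits.
Transmission delays (L/R per hop): 0.38835, 2.55319 ms; sum = 2.94154 ms.
Propagation delays (d/s per hop): 120, 120 ms; sum = 240 ms.
End-to-end = 242.9 ms.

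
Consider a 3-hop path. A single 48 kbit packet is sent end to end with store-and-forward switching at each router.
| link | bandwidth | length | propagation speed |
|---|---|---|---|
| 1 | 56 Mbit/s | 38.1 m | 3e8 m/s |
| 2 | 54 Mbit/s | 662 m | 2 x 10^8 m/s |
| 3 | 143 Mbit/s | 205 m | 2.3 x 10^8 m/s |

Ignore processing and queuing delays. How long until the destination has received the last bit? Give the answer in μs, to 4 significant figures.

2086 μs

L = 48000 bits.
Transmission delays (L/R per hop): 857.143, 888.889, 335.664 μs; sum = 2081.7 μs.
Propagation delays (d/s per hop): 0.127, 3.31, 0.891304 μs; sum = 4.3283 μs.
End-to-end = 2086 μs.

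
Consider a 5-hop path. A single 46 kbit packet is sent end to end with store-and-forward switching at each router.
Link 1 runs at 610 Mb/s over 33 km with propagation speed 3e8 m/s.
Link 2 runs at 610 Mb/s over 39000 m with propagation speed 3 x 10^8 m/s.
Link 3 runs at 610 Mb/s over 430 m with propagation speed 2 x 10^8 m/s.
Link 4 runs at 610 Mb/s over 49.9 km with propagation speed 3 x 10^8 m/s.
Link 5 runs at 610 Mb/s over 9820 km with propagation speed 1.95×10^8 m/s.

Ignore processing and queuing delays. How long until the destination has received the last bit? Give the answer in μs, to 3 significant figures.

L = 46000 bits.
Transmission delay per hop = L/R = 46000/610000000 = 75.4098 μs; 5 hops → 377.049 μs.
Propagation delays (d/s per hop): 110, 130, 2.15, 166.333, 50359 μs; sum = 50767.5 μs.
End-to-end = 51100 μs.

51100 μs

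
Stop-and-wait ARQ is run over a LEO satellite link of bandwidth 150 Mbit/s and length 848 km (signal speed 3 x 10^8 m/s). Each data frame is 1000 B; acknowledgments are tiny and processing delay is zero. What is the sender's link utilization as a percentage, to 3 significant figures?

t_tx = L/R = 8000/150000000 = 5.33333e-05 s.
t_prop = 848000/300000000 = 0.00282667 s; RTT = 0.00565333 s.
Cycle = t_tx + RTT = 0.00570667 s.
Utilization = t_tx / cycle = 5.33333e-05/0.00570667 = 0.935 %.

0.935 %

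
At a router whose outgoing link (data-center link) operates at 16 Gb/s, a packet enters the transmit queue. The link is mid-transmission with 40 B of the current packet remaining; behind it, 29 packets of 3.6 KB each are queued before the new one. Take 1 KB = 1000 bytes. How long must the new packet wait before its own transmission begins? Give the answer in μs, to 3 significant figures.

52.2 μs

Each queued packet: L/R = 28800/16000000000 = 1.8 μs.
29 queued → 52.2 μs.
Plus remaining 320 bits of current packet: 0.02 μs.
Queuing delay = 52.2 μs.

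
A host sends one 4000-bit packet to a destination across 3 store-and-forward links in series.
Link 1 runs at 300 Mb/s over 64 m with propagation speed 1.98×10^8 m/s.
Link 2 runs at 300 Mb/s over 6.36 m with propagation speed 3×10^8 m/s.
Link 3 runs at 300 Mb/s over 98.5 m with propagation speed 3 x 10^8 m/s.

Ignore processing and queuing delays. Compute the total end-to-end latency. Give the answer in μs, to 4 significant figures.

Transmission delay per hop = L/R = 4000/300000000 = 13.3333 μs; 3 hops → 40 μs.
Propagation delays (d/s per hop): 0.323232, 0.0212, 0.328333 μs; sum = 0.672766 μs.
End-to-end = 40.67 μs.

40.67 μs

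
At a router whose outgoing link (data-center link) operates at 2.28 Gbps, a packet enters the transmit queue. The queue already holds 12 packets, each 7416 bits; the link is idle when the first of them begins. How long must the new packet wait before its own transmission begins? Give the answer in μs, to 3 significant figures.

39.0 μs

Each queued packet: L/R = 7416/2280000000 = 3.25263 μs.
12 queued → 39.0316 μs.
Queuing delay = 39.0 μs.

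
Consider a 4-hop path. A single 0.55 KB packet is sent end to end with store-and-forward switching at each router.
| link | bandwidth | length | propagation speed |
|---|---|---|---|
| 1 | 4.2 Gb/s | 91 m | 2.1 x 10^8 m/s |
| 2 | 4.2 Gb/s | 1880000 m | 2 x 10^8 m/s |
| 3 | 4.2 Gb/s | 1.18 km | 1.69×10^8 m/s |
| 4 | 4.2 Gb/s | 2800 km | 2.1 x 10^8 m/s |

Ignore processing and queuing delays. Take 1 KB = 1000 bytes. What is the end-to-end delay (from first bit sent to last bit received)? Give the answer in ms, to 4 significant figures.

L = 4400 bits.
Transmission delay per hop = L/R = 4400/4200000000 = 0.00104762 ms; 4 hops → 0.00419048 ms.
Propagation delays (d/s per hop): 0.000433333, 9.4, 0.00698225, 13.3333 ms; sum = 22.7407 ms.
End-to-end = 22.74 ms.

22.74 ms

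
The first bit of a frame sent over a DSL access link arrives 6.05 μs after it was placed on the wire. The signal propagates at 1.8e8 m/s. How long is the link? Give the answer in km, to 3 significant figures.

1.09 km

d = s × t_prop = 180000000 × 6.05e-06 = 1.09 km.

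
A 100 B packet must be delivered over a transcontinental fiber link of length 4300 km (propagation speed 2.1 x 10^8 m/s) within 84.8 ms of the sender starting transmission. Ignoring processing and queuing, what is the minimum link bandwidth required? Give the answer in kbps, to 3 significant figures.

L = 800 bits.
Propagation delay = 4300000 / 210000000 = 20.4762 ms.
Transmission budget = 84.8 − 20.4762 = 64.3238 ms.
R ≥ L / t_tx = 800 bits / 0.0643238 s = 12.4 kbps.

12.4 kbps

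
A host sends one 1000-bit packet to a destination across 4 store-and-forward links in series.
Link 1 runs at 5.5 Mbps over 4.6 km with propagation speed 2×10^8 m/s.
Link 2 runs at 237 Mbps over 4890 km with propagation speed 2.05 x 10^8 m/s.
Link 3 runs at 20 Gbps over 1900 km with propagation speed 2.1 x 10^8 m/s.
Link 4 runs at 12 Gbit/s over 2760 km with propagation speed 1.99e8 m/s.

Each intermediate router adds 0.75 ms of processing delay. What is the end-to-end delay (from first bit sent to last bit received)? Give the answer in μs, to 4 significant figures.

49230 μs

Transmission delays (L/R per hop): 181.818, 4.21941, 0.05, 0.0833333 μs; sum = 186.171 μs.
Propagation delays (d/s per hop): 23, 23853.7, 9047.62, 13869.3 μs; sum = 46793.6 μs.
Processing at 3 router(s): 3 × 0.75 ms = 2250 μs.
End-to-end = 49230 μs.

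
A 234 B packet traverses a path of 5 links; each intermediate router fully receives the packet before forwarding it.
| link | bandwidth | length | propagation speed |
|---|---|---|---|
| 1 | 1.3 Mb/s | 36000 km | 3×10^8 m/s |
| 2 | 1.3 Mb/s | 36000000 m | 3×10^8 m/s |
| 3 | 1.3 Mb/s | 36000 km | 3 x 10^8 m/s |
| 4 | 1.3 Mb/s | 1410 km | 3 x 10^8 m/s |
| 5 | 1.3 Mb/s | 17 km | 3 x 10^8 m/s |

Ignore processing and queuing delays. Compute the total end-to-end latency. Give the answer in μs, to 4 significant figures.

372000 μs

L = 234 × 8 = 1872 bits.
Transmission delay per hop = L/R = 1872/1300000 = 1440 μs; 5 hops → 7200 μs.
Propagation delays (d/s per hop): 120000, 120000, 120000, 4700, 56.6667 μs; sum = 364757 μs.
End-to-end = 372000 μs.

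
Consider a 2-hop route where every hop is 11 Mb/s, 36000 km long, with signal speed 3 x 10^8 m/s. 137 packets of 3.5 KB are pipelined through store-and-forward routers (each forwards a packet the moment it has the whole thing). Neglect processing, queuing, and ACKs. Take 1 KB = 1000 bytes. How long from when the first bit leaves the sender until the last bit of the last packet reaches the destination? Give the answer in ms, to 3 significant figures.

591 ms

Per-hop transmission t_tx = L/R = 28000/11000000 = 2.54545 ms.
Per-hop propagation t_prop = 36000000/300000000 = 120 ms.
Pipeline fill: first packet needs 2·t_tx to clear all hops; remaining 136 packets each add one t_tx.
Total = (2+137-1)·t_tx + 2·t_prop = 138·2.54545 + 2·120 = 591 ms.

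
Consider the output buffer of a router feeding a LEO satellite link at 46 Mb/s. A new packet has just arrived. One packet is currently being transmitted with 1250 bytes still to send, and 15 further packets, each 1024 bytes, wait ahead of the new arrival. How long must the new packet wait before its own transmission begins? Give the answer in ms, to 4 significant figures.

2.889 ms

Each queued packet: L/R = 8192/46000000 = 0.178087 ms.
15 queued → 2.6713 ms.
Plus remaining 10000 bits of current packet: 0.217391 ms.
Queuing delay = 2.889 ms.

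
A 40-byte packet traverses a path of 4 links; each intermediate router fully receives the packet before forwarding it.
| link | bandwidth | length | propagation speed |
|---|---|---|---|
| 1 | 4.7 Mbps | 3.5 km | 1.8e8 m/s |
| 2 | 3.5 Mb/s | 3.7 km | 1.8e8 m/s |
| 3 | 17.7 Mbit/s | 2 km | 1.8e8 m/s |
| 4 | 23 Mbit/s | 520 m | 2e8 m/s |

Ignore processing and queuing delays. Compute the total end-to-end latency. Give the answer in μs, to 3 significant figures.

L = 40 × 8 = 320 bits.
Transmission delays (L/R per hop): 68.0851, 91.4286, 18.0791, 13.913 μs; sum = 191.506 μs.
Propagation delays (d/s per hop): 19.4444, 20.5556, 11.1111, 2.6 μs; sum = 53.7111 μs.
End-to-end = 245 μs.

245 μs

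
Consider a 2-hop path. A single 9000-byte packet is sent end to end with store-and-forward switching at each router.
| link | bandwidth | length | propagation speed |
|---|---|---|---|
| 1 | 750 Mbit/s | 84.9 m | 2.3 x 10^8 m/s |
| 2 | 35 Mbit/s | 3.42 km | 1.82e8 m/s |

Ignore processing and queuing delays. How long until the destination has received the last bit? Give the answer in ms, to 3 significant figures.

L = 9000 × 8 = 72000 bits.
Transmission delays (L/R per hop): 0.096, 2.05714 ms; sum = 2.15314 ms.
Propagation delays (d/s per hop): 0.00036913, 0.0187912 ms; sum = 0.0191603 ms.
End-to-end = 2.17 ms.

2.17 ms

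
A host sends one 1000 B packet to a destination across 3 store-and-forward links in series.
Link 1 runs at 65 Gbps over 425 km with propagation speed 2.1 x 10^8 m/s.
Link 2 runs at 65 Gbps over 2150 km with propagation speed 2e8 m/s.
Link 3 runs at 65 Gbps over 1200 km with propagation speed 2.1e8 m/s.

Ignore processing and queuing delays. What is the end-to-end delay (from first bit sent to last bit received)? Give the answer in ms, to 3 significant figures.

18.5 ms

L = 1000 × 8 = 8000 bits.
Transmission delay per hop = L/R = 8000/65000000000 = 0.000123077 ms; 3 hops → 0.000369231 ms.
Propagation delays (d/s per hop): 2.02381, 10.75, 5.71429 ms; sum = 18.4881 ms.
End-to-end = 18.5 ms.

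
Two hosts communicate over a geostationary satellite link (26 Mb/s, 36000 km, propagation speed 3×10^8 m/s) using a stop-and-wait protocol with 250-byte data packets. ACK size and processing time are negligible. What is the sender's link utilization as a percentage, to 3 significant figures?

t_tx = L/R = 2000/26000000 = 7.69231e-05 s.
t_prop = 36000000/300000000 = 0.12 s; RTT = 0.24 s.
Cycle = t_tx + RTT = 0.240077 s.
Utilization = t_tx / cycle = 7.69231e-05/0.240077 = 0.0320 %.

0.0320 %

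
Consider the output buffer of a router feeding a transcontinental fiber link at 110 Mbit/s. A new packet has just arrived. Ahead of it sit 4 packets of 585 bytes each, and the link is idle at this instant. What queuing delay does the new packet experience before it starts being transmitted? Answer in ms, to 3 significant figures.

Each queued packet: L/R = 4680/110000000 = 0.0425455 ms.
4 queued → 0.170182 ms.
Queuing delay = 0.170 ms.

0.170 ms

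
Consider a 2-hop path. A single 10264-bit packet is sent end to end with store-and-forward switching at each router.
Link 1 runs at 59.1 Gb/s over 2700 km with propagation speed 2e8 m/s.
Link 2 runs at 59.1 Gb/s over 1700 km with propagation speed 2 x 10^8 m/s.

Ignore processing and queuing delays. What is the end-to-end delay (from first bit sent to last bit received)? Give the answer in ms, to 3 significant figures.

22.0 ms

Transmission delay per hop = L/R = 10264/59100000000 = 0.000173672 ms; 2 hops → 0.000347343 ms.
Propagation delays (d/s per hop): 13.5, 8.5 ms; sum = 22 ms.
End-to-end = 22.0 ms.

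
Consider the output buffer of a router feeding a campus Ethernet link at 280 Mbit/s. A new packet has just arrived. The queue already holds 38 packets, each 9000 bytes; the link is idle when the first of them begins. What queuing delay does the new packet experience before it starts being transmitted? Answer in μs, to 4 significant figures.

Each queued packet: L/R = 72000/280000000 = 257.143 μs.
38 queued → 9771.43 μs.
Queuing delay = 9771 μs.

9771 μs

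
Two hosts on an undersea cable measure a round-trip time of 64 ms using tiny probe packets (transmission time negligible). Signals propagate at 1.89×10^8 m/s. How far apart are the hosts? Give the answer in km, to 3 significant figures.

One-way propagation = RTT/2 = 32 ms.
d = s × t = 189000000 × 0.032 = 6050 km.

6050 km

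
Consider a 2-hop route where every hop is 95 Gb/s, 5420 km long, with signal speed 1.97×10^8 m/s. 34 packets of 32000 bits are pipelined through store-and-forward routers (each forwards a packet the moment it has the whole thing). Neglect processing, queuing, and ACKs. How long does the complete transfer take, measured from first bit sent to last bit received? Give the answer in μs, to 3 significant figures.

55000 μs

Per-hop transmission t_tx = L/R = 32000/95000000000 = 0.336842 μs.
Per-hop propagation t_prop = 5420000/197000000 = 27512.7 μs.
Pipeline fill: first packet needs 2·t_tx to clear all hops; remaining 33 packets each add one t_tx.
Total = (2+34-1)·t_tx + 2·t_prop = 35·0.336842 + 2·27512.7 = 55000 μs.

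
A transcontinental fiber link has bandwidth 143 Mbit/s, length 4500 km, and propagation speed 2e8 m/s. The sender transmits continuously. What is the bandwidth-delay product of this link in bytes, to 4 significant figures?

402200 bytes

Propagation delay = 4500000 / 200000000 = 0.0225 s.
BDP = R × t_prop = 143000000 × 0.0225 = 3217500 bits.
In bytes: 3217500/8 = 402200 bytes.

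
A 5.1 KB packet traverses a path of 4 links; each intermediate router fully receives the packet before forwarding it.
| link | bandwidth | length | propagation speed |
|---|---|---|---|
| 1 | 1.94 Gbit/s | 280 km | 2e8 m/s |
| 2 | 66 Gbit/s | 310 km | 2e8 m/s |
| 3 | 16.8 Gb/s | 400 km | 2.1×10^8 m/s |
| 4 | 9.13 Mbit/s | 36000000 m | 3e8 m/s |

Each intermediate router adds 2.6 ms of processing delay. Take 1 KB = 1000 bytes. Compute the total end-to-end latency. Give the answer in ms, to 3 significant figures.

137 ms

L = 40800 bits.
Transmission delays (L/R per hop): 0.0210309, 0.000618182, 0.00242857, 4.46878 ms; sum = 4.49286 ms.
Propagation delays (d/s per hop): 1.4, 1.55, 1.90476, 120 ms; sum = 124.855 ms.
Processing at 3 router(s): 3 × 2.6 ms = 7.8 ms.
End-to-end = 137 ms.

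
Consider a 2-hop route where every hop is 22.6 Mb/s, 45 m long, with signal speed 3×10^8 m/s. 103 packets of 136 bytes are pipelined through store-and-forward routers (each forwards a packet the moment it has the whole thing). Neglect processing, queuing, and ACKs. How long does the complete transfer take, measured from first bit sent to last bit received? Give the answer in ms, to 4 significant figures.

5.007 ms

Per-hop transmission t_tx = L/R = 1088/22600000 = 0.0481416 ms.
Per-hop propagation t_prop = 45/300000000 = 0.00015 ms.
Pipeline fill: first packet needs 2·t_tx to clear all hops; remaining 102 packets each add one t_tx.
Total = (2+103-1)·t_tx + 2·t_prop = 104·0.0481416 + 2·0.00015 = 5.007 ms.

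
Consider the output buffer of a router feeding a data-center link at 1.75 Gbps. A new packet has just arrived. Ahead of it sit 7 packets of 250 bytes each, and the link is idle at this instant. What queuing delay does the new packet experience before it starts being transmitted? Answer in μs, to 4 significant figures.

Each queued packet: L/R = 2000/1750000000 = 1.14286 μs.
7 queued → 8 μs.
Queuing delay = 8.000 μs.

8.000 μs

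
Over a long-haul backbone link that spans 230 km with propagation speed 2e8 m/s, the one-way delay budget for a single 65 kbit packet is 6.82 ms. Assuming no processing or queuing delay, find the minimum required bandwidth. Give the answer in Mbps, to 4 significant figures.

11.46 Mbps

Propagation delay = 230000 / 200000000 = 1.15 ms.
Transmission budget = 6.82 − 1.15 = 5.67 ms.
R ≥ L / t_tx = 65000 bits / 0.00567 s = 11.46 Mbps.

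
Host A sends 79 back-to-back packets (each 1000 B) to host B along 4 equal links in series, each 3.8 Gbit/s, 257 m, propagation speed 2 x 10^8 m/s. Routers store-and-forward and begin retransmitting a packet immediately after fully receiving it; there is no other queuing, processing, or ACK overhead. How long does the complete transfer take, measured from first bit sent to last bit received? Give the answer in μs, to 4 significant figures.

Per-hop transmission t_tx = L/R = 8000/3800000000 = 2.10526 μs.
Per-hop propagation t_prop = 257/200000000 = 1.285 μs.
Pipeline fill: first packet needs 4·t_tx to clear all hops; remaining 78 packets each add one t_tx.
Total = (4+79-1)·t_tx + 4·t_prop = 82·2.10526 + 4·1.285 = 177.8 μs.

177.8 μs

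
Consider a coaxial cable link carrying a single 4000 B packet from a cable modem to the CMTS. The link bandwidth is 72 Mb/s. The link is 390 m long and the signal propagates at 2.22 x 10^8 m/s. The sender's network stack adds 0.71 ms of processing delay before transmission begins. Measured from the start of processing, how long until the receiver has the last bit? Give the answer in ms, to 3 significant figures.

L = 4000 × 8 = 32000 bits.
Transmission delay = L/R = 32000 / 72000000 = 0.444444 ms.
Propagation delay = d/s = 390 m / 2.22e+08 m/s = 0.00175676 ms.
Plus processing delay 0.71 ms = 0.71 ms.
Total = 1.16 ms.

1.16 ms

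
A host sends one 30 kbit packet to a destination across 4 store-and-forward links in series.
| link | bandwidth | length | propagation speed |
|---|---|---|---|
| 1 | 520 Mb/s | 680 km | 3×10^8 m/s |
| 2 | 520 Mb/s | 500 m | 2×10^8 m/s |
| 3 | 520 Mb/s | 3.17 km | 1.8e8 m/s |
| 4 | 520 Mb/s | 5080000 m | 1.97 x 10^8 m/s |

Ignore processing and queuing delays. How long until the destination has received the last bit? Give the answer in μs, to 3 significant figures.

28300 μs

L = 30000 bits.
Transmission delay per hop = L/R = 30000/520000000 = 57.6923 μs; 4 hops → 230.769 μs.
Propagation delays (d/s per hop): 2266.67, 2.5, 17.6111, 25786.8 μs; sum = 28073.6 μs.
End-to-end = 28300 μs.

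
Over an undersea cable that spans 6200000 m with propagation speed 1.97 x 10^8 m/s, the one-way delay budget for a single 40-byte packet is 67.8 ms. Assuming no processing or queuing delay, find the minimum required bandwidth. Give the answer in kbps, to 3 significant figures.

8.81 kbps

L = 320 bits.
Propagation delay = 6200000 / 197000000 = 31.4721 ms.
Transmission budget = 67.8 − 31.4721 = 36.3279 ms.
R ≥ L / t_tx = 320 bits / 0.0363279 s = 8.81 kbps.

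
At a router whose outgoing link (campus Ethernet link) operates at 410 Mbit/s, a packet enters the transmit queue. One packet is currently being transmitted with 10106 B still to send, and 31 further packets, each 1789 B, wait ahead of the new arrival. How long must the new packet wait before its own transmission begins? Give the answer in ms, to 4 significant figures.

1.279 ms

Each queued packet: L/R = 14312/410000000 = 0.0349073 ms.
31 queued → 1.08213 ms.
Plus remaining 80848 bits of current packet: 0.19719 ms.
Queuing delay = 1.279 ms.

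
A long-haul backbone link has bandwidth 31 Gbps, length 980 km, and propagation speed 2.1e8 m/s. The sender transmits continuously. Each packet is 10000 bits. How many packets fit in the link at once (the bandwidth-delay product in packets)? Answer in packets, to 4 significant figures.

Propagation delay = 980000 / 210000000 = 0.00466667 s.
BDP = R × t_prop = 31000000000 × 0.00466667 = 144667000 bits.
In packets of 10000 bits: 14470 packets.

14470 packets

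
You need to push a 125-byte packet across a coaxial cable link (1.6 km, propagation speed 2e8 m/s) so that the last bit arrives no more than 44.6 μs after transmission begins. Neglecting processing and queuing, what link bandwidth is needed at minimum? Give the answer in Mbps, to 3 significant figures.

L = 1000 bits.
Propagation delay = 1600 / 200000000 = 8 μs.
Transmission budget = 44.6 − 8 = 36.6 μs.
R ≥ L / t_tx = 1000 bits / 3.66e-05 s = 27.3 Mbps.

27.3 Mbps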